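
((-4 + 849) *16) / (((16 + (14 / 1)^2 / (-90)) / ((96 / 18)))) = 1622400 / 311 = 5216.72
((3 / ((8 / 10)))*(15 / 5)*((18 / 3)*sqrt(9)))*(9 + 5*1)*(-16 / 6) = -7560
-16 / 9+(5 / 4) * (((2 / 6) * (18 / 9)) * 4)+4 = 50 / 9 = 5.56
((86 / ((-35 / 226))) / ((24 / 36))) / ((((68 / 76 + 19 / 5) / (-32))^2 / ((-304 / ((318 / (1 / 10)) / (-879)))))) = -59996584753152 / 18449459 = -3251942.77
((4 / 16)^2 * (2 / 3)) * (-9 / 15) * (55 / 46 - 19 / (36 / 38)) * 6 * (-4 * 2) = -7808 / 345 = -22.63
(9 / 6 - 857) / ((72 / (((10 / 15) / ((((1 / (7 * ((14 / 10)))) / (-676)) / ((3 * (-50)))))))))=-70843955 / 9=-7871550.56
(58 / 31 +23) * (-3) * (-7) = 16191 / 31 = 522.29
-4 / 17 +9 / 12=35 / 68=0.51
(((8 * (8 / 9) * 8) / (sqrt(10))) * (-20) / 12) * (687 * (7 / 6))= -205184 * sqrt(10) / 27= -24031.44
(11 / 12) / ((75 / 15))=11 / 60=0.18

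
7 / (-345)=-7 / 345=-0.02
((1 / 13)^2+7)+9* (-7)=-9463 / 169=-55.99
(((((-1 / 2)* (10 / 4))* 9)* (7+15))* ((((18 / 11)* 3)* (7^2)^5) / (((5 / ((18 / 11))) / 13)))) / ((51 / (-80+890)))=-4336769054332260 / 187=-23191278365413.16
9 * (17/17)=9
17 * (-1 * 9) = -153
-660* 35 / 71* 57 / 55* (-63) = 1508220 / 71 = 21242.54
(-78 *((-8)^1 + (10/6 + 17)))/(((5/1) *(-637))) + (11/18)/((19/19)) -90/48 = -17687/17640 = -1.00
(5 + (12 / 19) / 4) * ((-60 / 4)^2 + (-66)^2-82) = 440902 / 19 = 23205.37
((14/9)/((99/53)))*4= 2968/891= 3.33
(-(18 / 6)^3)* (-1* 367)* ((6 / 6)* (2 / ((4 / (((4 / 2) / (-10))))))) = -9909 / 10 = -990.90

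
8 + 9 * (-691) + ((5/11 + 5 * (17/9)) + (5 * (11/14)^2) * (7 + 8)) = -119427739/19404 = -6154.80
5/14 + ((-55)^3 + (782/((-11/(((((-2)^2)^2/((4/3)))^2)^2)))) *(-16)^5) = 238045315533633/154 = 1545748802166.45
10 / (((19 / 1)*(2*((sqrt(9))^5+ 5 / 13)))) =65 / 60116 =0.00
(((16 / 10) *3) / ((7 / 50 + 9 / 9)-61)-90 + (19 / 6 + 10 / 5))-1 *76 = -2889685 / 17958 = -160.91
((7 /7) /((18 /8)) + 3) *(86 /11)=2666 /99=26.93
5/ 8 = 0.62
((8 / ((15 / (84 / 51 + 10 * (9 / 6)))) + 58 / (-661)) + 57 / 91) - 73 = -975267256 / 15338505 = -63.58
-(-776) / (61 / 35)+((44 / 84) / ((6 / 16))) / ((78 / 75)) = 22311140 / 49959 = 446.59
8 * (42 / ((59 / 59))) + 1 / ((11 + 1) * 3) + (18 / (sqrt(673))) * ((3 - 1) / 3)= 12 * sqrt(673) / 673 + 12097 / 36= 336.49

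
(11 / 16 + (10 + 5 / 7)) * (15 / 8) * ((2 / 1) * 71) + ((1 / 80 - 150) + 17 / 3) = 19430239 / 6720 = 2891.40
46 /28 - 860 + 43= -11415 /14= -815.36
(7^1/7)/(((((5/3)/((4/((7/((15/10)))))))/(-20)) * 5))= -72/35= -2.06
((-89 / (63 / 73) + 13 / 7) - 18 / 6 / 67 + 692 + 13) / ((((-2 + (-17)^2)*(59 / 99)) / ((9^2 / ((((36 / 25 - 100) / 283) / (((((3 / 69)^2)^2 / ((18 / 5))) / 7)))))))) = -202817291625 / 1742345017817488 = -0.00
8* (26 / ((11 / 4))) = 832 / 11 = 75.64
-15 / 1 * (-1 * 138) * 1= 2070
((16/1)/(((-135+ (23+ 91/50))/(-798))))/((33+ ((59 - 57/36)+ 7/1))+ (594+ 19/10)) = 0.17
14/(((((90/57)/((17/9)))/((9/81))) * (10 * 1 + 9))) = 119/1215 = 0.10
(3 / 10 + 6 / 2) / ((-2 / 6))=-99 / 10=-9.90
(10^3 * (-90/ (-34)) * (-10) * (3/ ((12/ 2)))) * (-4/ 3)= 300000/ 17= 17647.06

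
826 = 826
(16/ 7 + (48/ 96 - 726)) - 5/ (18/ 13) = -45790/ 63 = -726.83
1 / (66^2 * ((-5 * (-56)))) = 0.00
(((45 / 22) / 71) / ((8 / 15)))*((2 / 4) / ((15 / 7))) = 315 / 24992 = 0.01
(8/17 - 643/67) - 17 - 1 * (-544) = 517.87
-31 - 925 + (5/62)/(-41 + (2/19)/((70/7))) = -230805643/241428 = -956.00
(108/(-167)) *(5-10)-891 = -148257/167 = -887.77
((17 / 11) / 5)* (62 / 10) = 527 / 275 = 1.92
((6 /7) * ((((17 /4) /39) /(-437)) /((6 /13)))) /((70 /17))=-289 /2569560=-0.00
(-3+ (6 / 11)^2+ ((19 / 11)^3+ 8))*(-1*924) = -1168440 / 121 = -9656.53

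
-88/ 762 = -0.12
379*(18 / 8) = 3411 / 4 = 852.75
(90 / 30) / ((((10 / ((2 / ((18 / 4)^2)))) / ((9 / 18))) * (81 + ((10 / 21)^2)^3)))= 6353046 / 34740279005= 0.00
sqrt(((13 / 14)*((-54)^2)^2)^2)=7895694.86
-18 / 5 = -3.60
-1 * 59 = -59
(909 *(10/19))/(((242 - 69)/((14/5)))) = 25452/3287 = 7.74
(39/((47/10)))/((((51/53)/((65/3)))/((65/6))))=14555125/7191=2024.08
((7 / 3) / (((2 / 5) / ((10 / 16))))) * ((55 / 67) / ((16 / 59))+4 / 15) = 1853705 / 154368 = 12.01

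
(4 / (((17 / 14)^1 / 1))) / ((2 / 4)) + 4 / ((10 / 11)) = 934 / 85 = 10.99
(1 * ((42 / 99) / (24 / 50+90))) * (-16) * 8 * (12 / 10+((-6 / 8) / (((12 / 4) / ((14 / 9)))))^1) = -163520 / 335907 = -0.49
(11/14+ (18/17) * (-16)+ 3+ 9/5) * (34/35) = -13513/1225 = -11.03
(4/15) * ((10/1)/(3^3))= 8/81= 0.10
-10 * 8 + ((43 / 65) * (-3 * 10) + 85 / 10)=-2375 / 26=-91.35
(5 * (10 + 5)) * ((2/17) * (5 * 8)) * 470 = 2820000/17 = 165882.35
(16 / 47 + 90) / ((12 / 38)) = 40337 / 141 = 286.08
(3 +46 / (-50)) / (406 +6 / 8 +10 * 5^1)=208 / 45675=0.00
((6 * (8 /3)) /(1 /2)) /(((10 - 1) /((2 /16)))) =0.44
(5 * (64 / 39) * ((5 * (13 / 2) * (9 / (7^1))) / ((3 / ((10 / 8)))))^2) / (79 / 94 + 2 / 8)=4582500 / 2009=2280.99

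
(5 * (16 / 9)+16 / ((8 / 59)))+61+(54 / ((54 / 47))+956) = 10718 / 9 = 1190.89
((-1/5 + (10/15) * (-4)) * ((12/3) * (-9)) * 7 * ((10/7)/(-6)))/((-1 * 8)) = 43/2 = 21.50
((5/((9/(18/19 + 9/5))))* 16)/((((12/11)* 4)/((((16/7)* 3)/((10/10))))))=5104/133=38.38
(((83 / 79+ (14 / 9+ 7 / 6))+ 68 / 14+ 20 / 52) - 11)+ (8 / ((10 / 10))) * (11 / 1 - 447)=-451611089 / 129402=-3489.99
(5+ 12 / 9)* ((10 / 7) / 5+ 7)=323 / 7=46.14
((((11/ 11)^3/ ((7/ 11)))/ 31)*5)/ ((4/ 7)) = 55/ 124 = 0.44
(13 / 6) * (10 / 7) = 65 / 21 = 3.10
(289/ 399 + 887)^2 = 125459056804/ 159201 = 788054.45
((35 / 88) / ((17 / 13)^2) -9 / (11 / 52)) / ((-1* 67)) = 1076101 / 1703944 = 0.63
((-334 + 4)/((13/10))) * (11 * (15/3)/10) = -18150/13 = -1396.15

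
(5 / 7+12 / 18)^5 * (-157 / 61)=-3220250393 / 249130161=-12.93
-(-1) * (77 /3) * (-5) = -385 /3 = -128.33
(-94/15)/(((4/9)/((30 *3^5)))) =-102789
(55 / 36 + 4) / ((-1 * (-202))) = 199 / 7272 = 0.03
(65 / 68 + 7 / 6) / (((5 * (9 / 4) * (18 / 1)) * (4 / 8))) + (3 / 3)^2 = 21088 / 20655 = 1.02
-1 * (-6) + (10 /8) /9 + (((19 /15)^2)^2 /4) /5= 3172973 /506250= 6.27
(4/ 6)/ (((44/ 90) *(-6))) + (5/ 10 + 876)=9639/ 11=876.27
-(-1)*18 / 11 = 18 / 11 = 1.64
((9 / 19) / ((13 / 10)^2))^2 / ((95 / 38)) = 324000 / 10310521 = 0.03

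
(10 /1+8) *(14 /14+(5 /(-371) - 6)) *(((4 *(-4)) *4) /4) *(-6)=-3214080 /371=-8663.29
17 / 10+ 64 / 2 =33.70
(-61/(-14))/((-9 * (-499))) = 0.00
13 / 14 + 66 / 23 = 1223 / 322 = 3.80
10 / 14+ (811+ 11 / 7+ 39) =5966 / 7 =852.29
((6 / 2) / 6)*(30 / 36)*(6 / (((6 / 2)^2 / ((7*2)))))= 35 / 9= 3.89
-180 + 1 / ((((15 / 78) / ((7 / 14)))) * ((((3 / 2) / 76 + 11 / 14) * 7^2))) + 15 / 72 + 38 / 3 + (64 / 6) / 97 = -166.95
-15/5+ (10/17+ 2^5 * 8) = 253.59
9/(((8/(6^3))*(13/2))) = 486/13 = 37.38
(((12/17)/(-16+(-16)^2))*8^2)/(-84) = -4/1785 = -0.00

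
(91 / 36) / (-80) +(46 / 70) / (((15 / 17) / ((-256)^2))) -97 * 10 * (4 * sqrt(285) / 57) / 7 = 4919915407 / 100800 -3880 * sqrt(285) / 399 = 48644.52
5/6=0.83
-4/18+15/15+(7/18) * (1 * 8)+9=116/9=12.89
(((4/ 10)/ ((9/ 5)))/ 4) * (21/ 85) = 7/ 510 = 0.01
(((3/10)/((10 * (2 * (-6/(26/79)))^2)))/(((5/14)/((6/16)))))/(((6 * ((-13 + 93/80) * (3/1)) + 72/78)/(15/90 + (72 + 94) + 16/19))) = -3706339/198706582800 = -0.00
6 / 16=3 / 8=0.38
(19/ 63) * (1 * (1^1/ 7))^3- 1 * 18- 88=-2290535/ 21609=-106.00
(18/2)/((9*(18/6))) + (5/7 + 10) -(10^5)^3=-20999999999999768/21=-999999999999988.95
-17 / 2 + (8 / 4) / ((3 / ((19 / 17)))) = -791 / 102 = -7.75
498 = 498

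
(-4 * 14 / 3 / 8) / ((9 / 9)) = -2.33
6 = 6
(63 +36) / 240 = 33 / 80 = 0.41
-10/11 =-0.91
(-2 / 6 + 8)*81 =621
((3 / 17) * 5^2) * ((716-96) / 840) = 775 / 238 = 3.26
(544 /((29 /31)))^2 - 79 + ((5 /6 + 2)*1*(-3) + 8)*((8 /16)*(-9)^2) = 338063.05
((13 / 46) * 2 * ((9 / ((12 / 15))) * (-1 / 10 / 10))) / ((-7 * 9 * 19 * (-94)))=-13 / 23003680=-0.00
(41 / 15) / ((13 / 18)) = 246 / 65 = 3.78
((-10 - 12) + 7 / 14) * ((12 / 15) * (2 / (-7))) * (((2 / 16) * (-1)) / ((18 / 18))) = -43 / 70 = -0.61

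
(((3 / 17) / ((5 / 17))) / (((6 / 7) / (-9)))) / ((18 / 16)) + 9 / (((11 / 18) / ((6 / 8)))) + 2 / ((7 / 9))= 6173 / 770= 8.02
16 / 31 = 0.52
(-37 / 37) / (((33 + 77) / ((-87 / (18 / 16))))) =116 / 165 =0.70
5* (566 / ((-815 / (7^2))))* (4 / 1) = -110936 / 163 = -680.59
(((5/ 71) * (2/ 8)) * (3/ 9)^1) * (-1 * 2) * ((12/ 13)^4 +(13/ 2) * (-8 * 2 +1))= 9213205/ 8111324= 1.14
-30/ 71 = -0.42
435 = 435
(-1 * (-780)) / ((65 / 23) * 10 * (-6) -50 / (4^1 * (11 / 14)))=-39468 / 9385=-4.21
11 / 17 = 0.65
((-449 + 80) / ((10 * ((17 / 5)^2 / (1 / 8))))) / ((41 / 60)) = -675 / 1156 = -0.58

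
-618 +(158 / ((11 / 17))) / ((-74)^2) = -617.96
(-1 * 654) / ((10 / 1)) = -327 / 5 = -65.40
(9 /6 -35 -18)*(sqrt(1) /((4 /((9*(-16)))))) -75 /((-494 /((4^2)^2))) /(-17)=7775346 /4199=1851.71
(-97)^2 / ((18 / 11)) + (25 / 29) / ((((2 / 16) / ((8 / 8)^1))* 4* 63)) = 21010397 / 3654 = 5749.97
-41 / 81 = -0.51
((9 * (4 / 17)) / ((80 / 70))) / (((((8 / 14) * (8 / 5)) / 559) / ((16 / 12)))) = 410865 / 272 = 1510.53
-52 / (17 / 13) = -676 / 17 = -39.76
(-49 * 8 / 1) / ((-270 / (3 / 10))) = 98 / 225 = 0.44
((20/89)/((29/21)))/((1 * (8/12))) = 630/2581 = 0.24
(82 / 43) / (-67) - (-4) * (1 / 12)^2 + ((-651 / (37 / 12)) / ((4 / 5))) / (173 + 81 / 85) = -43062857861 / 28370578356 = -1.52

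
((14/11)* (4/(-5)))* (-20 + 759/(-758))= 445732/20845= 21.38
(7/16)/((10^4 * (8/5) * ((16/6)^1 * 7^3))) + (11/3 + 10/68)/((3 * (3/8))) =156147713377/46061568000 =3.39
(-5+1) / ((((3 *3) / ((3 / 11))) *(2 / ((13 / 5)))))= -26 / 165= -0.16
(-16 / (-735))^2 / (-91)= -256 / 49160475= -0.00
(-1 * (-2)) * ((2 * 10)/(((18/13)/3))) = 260/3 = 86.67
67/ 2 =33.50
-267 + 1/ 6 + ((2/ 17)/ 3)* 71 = -26933/ 102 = -264.05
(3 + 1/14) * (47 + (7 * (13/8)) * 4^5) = 502885/14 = 35920.36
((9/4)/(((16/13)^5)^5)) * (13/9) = 91733330193268616658399616009/5070602400912917605986812821504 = 0.02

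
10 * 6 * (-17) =-1020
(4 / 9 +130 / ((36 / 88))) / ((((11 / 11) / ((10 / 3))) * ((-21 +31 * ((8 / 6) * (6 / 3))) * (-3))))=-5728 / 999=-5.73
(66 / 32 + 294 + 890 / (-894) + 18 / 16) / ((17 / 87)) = 61432585 / 40528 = 1515.81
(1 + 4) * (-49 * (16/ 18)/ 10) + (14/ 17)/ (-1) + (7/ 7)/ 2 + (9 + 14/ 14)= -3703/ 306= -12.10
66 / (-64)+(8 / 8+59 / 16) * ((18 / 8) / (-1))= -741 / 64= -11.58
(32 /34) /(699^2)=16 /8306217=0.00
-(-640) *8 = 5120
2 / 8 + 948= 3793 / 4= 948.25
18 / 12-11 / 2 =-4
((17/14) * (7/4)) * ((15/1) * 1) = 255/8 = 31.88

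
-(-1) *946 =946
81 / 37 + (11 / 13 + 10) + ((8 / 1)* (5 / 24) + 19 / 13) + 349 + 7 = 537032 / 1443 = 372.16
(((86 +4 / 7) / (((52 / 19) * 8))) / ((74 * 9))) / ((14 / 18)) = 0.01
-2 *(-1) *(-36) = -72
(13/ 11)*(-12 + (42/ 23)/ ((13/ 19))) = -2790/ 253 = -11.03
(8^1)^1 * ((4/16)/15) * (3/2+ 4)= 11/15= 0.73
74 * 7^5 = 1243718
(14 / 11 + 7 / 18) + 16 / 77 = 2591 / 1386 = 1.87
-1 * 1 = -1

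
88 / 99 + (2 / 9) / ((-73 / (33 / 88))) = 2333 / 2628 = 0.89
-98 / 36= -49 / 18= -2.72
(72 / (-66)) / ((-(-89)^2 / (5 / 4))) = 15 / 87131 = 0.00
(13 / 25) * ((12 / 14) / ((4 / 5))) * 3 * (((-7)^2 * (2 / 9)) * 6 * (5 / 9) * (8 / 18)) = 728 / 27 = 26.96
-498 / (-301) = 498 / 301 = 1.65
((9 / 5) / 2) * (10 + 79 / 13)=1881 / 130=14.47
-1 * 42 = -42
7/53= 0.13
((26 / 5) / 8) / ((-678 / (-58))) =0.06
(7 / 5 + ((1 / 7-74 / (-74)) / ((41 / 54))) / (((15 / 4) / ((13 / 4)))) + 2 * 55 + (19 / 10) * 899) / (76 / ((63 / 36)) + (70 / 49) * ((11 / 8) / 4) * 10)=20902836 / 554935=37.67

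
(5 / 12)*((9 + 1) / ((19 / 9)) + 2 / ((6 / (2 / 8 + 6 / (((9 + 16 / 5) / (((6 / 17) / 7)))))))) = 39956605 / 19860624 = 2.01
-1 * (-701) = 701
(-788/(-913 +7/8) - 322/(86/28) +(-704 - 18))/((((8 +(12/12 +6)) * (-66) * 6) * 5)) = 4799379/172574050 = 0.03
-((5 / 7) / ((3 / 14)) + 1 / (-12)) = -13 / 4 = -3.25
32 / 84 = 8 / 21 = 0.38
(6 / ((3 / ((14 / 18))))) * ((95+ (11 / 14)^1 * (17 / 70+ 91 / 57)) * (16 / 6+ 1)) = 59261719 / 107730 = 550.09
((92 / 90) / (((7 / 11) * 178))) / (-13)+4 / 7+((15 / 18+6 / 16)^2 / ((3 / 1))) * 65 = 2253596519 / 69975360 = 32.21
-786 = -786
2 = 2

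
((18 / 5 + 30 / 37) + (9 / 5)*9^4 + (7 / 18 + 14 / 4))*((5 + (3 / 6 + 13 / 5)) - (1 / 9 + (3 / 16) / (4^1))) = 28129695733 / 299700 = 93859.51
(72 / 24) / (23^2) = 3 / 529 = 0.01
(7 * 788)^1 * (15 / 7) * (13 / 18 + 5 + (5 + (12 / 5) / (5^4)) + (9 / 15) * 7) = 330798854 / 1875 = 176426.06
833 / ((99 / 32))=26656 / 99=269.25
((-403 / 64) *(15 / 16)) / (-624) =155 / 16384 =0.01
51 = 51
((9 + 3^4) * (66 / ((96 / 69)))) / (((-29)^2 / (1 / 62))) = 34155 / 417136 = 0.08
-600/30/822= -10/411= -0.02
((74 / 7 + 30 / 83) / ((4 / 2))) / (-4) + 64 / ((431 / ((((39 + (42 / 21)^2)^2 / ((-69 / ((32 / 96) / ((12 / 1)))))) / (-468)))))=-24859945522 / 18194112027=-1.37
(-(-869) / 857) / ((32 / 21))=18249 / 27424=0.67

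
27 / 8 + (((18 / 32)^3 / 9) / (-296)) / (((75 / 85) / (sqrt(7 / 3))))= 3.37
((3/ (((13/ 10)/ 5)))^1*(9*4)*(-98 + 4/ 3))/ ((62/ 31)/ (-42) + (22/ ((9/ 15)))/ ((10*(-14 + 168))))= 21924000/ 13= 1686461.54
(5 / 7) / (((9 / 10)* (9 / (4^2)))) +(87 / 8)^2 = 4342823 / 36288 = 119.68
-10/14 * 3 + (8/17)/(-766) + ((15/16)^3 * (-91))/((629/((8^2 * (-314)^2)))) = -20296096813381/26981584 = -752220.36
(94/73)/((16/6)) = 141/292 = 0.48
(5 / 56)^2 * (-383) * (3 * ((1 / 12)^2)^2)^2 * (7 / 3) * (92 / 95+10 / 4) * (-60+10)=31549625 / 1220001398784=0.00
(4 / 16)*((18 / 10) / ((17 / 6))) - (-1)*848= 848.16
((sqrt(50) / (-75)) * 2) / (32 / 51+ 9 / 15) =-0.15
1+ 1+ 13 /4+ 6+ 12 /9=151 /12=12.58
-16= -16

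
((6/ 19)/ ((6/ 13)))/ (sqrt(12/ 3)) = 13/ 38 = 0.34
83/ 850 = 0.10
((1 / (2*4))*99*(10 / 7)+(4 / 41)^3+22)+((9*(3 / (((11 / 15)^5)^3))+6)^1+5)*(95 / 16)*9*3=7344496795222405907720375811 / 16122406780720580623976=455545.93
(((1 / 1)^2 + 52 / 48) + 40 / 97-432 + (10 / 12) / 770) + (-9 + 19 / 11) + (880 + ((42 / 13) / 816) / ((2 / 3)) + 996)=38010616921 / 26410384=1439.23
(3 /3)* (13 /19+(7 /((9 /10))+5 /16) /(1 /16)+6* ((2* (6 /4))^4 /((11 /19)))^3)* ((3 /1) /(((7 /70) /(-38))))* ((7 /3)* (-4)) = 2094376163995360 /11979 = 174837312296.13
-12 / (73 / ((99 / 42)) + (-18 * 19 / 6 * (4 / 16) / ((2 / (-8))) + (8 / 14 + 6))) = -2772 / 21839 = -0.13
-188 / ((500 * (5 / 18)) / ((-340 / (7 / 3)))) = 172584 / 875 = 197.24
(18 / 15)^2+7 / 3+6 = 733 / 75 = 9.77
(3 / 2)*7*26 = 273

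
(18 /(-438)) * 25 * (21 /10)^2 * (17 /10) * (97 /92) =-2181627 /268640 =-8.12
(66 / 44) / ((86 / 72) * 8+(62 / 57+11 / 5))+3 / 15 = 34787 / 109810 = 0.32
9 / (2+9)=9 / 11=0.82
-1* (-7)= 7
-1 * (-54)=54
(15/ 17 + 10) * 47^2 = 408665/ 17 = 24039.12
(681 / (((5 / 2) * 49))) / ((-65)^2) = 1362 / 1035125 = 0.00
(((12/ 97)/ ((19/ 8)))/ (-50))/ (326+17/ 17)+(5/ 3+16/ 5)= 73323707/ 15066525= 4.87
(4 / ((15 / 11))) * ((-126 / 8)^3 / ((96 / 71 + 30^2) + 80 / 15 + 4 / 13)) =-12.64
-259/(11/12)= -3108/11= -282.55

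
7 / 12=0.58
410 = 410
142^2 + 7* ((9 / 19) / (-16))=6129793 / 304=20163.79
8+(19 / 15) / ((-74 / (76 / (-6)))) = 13681 / 1665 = 8.22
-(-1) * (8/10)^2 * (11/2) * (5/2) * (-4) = -176/5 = -35.20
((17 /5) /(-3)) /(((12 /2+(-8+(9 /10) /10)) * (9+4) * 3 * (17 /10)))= 200 /22347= 0.01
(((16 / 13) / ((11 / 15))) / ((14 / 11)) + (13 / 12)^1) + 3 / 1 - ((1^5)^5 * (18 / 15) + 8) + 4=1103 / 5460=0.20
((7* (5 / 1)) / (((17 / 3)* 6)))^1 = 35 / 34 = 1.03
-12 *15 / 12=-15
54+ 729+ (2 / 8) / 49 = 153469 / 196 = 783.01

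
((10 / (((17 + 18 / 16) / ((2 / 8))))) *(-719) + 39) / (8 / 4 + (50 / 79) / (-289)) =-39840095 / 1322748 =-30.12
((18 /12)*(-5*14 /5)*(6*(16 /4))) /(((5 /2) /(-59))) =11894.40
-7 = -7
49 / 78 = 0.63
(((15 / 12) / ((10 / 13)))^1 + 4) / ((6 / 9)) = 135 / 16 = 8.44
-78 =-78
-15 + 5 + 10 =0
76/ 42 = 38/ 21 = 1.81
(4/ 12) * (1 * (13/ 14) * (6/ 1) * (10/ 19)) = 130/ 133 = 0.98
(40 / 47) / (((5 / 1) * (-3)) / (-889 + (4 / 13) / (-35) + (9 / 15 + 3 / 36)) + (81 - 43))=97005140 / 4333204151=0.02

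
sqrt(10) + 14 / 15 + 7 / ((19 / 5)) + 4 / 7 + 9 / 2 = sqrt(10) + 31309 / 3990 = 11.01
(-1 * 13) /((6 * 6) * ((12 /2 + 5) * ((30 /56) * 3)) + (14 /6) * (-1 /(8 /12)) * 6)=-91 /4308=-0.02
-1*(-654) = 654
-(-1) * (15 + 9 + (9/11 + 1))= 284/11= 25.82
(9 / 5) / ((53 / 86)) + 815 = 216749 / 265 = 817.92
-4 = -4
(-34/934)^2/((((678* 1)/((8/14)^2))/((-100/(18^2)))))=-57800/293436786699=-0.00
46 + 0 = 46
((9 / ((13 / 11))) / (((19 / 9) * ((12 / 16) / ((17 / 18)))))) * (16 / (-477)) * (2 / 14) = -0.02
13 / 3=4.33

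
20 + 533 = 553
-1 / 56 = -0.02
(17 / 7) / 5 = 17 / 35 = 0.49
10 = 10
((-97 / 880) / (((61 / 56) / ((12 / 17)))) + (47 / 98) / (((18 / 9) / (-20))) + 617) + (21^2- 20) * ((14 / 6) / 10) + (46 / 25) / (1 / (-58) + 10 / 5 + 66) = 234846591948719 / 330586837350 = 710.39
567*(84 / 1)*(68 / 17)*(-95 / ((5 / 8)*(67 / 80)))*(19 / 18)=-2445327360 / 67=-36497423.28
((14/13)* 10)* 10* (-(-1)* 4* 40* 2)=448000/13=34461.54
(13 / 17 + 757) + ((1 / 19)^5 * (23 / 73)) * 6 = 757.76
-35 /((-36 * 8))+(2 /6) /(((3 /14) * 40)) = 0.16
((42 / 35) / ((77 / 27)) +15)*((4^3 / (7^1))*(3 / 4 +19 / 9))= 3261392 / 8085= 403.39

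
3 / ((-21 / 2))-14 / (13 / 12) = -1202 / 91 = -13.21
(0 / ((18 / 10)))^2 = 0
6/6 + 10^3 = 1001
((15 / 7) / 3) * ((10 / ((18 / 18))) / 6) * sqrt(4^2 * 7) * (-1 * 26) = -2600 * sqrt(7) / 21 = -327.57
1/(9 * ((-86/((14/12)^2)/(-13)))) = 637/27864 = 0.02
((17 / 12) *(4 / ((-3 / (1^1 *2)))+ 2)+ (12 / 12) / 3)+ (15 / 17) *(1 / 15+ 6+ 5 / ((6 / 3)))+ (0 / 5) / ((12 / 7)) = 6.95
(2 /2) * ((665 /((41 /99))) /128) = 65835 /5248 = 12.54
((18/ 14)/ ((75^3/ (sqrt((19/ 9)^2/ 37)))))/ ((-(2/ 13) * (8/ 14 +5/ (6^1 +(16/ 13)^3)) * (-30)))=2133833 * sqrt(37)/ 68372340468750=0.00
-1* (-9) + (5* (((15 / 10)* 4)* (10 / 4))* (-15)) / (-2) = 1143 / 2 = 571.50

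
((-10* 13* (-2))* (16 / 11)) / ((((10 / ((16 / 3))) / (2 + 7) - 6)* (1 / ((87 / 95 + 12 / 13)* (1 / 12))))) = -290688 / 29051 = -10.01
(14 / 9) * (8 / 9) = 112 / 81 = 1.38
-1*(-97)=97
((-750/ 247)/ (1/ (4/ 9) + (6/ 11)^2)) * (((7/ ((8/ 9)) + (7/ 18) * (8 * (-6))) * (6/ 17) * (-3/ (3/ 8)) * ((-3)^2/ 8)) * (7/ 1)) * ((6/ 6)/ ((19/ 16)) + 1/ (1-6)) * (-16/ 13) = 32116207200/ 142089961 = 226.03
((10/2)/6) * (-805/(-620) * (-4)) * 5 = -4025/186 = -21.64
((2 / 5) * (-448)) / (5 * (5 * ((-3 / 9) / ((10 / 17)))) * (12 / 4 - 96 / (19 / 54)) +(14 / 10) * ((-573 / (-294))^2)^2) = -224319936512 / 4810565359659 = -0.05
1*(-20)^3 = -8000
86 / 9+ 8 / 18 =10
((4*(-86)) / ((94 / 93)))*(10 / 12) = -283.62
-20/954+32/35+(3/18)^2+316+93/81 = 63721993/200340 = 318.07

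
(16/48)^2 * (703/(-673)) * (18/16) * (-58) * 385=7848995/2692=2915.67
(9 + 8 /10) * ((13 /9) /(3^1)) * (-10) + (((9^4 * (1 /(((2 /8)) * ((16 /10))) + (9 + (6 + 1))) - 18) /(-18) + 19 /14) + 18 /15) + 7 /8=-51302183 /7560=-6786.00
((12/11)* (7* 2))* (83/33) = 4648/121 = 38.41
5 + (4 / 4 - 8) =-2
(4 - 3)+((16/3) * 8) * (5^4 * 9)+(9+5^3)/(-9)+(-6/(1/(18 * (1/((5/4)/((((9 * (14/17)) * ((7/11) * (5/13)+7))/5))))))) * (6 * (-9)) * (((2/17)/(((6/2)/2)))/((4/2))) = 2249799715973/9298575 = 241951.02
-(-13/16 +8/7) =-37/112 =-0.33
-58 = -58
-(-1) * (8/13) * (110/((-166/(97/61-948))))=25401640/65819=385.93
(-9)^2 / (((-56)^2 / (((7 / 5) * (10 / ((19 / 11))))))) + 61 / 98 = 0.83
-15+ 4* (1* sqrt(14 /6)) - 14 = -29+ 4* sqrt(21) /3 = -22.89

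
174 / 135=58 / 45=1.29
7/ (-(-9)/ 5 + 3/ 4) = 140/ 51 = 2.75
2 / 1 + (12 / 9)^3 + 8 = 334 / 27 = 12.37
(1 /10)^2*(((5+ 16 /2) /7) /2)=13 /1400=0.01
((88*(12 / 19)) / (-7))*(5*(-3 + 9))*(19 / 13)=-31680 / 91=-348.13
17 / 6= 2.83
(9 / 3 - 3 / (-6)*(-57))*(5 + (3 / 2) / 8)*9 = -1190.53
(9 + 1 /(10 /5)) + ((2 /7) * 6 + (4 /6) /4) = 239 /21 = 11.38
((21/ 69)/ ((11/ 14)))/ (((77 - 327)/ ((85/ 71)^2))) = -14161/ 6376865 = -0.00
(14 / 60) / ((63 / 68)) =34 / 135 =0.25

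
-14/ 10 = -7/ 5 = -1.40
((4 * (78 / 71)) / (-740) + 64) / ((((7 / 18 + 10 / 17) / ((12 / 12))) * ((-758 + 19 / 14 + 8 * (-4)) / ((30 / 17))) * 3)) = -423643248 / 8672407393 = -0.05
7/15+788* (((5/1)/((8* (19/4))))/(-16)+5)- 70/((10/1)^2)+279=9604013/2280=4212.29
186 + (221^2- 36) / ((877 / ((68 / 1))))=3481862 / 877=3970.20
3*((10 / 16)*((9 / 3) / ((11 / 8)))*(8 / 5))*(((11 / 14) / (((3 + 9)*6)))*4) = 2 / 7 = 0.29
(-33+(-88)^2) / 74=7711 / 74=104.20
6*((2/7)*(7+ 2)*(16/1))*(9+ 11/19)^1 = 2364.63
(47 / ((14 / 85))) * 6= 11985 / 7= 1712.14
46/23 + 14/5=24/5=4.80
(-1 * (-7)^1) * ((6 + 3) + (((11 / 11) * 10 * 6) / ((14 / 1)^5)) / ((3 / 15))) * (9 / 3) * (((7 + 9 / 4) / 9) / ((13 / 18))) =134329869 / 499408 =268.98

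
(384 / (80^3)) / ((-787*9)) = -1 / 9444000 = -0.00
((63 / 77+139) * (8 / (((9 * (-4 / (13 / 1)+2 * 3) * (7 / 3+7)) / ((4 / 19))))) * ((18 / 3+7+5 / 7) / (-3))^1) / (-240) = 159952 / 17051265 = 0.01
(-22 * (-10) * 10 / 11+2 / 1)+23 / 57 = 11537 / 57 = 202.40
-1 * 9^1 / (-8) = 9 / 8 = 1.12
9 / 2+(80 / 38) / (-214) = 18257 / 4066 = 4.49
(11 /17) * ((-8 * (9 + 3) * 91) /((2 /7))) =-336336 /17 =-19784.47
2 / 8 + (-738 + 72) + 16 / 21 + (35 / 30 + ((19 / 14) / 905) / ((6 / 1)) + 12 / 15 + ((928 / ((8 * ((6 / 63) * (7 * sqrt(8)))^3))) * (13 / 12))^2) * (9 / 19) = -1177641631711 / 2366472192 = -497.64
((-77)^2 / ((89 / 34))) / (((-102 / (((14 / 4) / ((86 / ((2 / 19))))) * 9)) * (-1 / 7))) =871563 / 145426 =5.99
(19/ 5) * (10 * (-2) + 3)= -323/ 5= -64.60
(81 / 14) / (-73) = -81 / 1022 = -0.08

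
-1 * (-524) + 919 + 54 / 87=41865 / 29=1443.62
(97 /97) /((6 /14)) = 7 /3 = 2.33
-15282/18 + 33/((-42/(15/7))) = -850.68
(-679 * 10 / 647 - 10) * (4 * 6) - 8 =-323416 / 647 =-499.87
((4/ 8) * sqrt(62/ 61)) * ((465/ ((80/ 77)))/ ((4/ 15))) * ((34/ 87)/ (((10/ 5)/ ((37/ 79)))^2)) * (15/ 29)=12499346475 * sqrt(3782)/ 81963402496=9.38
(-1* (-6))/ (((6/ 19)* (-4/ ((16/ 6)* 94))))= -3572/ 3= -1190.67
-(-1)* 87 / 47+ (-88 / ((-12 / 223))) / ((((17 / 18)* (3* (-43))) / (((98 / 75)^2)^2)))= -40524050185699 / 1087076953125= -37.28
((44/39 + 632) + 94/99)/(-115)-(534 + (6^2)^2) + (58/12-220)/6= -369297109/197340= -1871.37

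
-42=-42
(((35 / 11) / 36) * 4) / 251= 35 / 24849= 0.00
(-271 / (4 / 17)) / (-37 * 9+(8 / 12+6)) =13821 / 3916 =3.53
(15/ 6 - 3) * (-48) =24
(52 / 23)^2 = 2704 / 529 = 5.11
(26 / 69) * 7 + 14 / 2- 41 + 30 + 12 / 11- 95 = -72311 / 759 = -95.27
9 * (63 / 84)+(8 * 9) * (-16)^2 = 73755 / 4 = 18438.75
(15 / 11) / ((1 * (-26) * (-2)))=0.03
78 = 78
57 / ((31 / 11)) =627 / 31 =20.23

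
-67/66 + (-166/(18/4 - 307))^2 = -1568081/2196150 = -0.71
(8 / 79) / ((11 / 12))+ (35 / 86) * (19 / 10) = 132089 / 149468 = 0.88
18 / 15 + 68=346 / 5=69.20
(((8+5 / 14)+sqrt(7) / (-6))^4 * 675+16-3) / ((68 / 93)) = 2989991004661 / 653072-4200882075 * sqrt(7) / 11662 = 3625296.45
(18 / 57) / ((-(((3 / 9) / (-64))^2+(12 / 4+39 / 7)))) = -1548288 / 42025093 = -0.04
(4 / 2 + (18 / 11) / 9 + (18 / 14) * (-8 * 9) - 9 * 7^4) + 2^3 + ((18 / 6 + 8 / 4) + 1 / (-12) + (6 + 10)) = -20023517 / 924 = -21670.47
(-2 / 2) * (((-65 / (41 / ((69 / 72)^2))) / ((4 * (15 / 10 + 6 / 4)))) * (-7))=-240695 / 283392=-0.85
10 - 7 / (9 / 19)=-43 / 9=-4.78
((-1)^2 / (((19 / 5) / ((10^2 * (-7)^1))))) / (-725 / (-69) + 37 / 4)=-138000 / 14801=-9.32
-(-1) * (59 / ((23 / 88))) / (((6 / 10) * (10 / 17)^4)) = 54205129 / 17250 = 3142.33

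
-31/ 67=-0.46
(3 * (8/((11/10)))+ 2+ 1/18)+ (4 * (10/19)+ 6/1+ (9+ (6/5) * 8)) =951391/18810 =50.58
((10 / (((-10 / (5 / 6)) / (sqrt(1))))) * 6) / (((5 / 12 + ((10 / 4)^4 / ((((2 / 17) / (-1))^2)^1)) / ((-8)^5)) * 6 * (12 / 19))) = -4980736 / 1247739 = -3.99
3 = 3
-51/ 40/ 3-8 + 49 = 1623/ 40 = 40.58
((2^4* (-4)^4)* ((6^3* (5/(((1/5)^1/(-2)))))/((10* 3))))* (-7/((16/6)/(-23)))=-89026560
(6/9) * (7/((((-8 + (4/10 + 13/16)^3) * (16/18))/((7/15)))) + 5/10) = -27613/454761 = -0.06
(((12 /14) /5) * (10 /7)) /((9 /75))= 100 /49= 2.04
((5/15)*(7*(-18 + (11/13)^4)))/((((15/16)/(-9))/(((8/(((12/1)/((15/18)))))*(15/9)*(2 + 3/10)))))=643300616/771147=834.21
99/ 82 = 1.21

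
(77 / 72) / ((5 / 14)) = 539 / 180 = 2.99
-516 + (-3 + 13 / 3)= -1544 / 3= -514.67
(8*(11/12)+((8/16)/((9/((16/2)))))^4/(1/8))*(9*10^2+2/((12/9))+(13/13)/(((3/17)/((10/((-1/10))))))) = 50387729/19683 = 2559.96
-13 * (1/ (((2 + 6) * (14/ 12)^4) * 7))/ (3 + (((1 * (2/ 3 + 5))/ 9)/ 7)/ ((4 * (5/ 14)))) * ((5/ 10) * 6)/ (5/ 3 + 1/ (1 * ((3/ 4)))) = -568620/ 13899389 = -0.04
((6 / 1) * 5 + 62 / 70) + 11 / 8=9033 / 280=32.26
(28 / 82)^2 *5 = 980 / 1681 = 0.58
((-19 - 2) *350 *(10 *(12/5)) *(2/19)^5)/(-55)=1128960/27237089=0.04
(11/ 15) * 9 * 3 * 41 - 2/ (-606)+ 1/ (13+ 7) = 4919831/ 6060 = 811.85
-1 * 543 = -543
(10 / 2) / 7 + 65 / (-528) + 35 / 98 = 3505 / 3696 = 0.95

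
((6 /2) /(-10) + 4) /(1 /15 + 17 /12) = 222 /89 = 2.49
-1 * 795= -795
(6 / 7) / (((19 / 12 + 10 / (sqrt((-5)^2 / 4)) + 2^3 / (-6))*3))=8 / 119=0.07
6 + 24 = 30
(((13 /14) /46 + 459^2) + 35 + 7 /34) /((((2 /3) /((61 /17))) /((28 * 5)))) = 2110832937345 /13294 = 158780873.88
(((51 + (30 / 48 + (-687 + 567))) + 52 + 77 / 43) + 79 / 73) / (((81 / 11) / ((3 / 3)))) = -3729715 / 2034072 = -1.83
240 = 240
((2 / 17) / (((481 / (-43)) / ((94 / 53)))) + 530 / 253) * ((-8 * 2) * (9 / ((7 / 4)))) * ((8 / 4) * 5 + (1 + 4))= -280981042560 / 109645393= -2562.63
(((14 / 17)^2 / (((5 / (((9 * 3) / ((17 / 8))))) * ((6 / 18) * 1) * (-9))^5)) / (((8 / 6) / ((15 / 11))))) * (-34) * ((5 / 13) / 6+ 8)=10524017000448 / 126899719375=82.93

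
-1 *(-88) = 88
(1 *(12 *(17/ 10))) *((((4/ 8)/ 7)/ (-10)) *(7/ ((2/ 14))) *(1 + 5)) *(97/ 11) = -377.77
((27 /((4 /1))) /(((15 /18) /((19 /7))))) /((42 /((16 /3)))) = 684 /245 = 2.79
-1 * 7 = -7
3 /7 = 0.43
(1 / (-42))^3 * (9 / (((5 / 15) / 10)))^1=-5 / 1372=-0.00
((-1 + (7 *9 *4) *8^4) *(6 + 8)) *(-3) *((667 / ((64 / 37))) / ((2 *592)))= -14457899337 / 1024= -14119042.32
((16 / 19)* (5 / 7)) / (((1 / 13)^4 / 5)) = 11424400 / 133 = 85897.74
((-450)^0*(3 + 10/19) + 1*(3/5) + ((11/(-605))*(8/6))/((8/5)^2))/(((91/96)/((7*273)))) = 8673042/1045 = 8299.56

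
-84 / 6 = -14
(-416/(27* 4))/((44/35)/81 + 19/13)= -141960/54437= -2.61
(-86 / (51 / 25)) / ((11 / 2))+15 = 4115 / 561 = 7.34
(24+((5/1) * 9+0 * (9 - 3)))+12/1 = 81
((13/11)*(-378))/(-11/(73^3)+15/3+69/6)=-294096852/10862533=-27.07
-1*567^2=-321489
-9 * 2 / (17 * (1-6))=18 / 85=0.21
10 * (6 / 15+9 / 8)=61 / 4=15.25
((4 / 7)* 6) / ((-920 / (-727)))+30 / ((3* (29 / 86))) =755549 / 23345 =32.36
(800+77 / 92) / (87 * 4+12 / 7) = 171913 / 75072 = 2.29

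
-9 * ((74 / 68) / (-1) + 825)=-252117 / 34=-7415.21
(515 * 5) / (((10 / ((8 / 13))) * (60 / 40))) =4120 / 39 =105.64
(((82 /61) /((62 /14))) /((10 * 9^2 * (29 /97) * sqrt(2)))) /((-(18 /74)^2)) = -38111591 * sqrt(2) /3597986790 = -0.01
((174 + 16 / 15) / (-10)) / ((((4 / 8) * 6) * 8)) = -1313 / 1800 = -0.73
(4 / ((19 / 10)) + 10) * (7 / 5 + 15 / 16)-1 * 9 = 2933 / 152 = 19.30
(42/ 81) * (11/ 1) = 154/ 27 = 5.70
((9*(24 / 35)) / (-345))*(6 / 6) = -72 / 4025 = -0.02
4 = 4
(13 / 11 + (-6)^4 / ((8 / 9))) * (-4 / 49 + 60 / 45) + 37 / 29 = 1827.73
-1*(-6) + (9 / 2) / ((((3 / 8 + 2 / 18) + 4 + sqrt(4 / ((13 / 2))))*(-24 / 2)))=3888*sqrt(26) / 1314805 + 7775457 / 1314805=5.93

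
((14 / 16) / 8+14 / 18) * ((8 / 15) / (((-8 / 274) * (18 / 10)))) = -70007 / 7776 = -9.00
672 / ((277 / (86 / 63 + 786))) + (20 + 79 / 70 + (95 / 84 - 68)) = 72301491 / 38780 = 1864.40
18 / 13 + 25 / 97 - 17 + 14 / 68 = -649617 / 42874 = -15.15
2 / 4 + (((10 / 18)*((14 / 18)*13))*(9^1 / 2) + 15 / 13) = 3151 / 117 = 26.93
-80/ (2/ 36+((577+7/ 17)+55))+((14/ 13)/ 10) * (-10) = -605546/ 503191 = -1.20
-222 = -222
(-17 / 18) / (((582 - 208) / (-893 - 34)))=103 / 44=2.34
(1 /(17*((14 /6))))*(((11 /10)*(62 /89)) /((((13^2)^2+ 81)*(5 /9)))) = 9207 /7583685550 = 0.00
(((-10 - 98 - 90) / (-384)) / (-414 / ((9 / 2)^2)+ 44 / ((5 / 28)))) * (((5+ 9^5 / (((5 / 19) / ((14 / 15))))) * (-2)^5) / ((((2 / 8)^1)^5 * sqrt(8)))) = -24880535856 * sqrt(2) / 6355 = -5536804.29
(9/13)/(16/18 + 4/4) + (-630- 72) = -155061/221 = -701.63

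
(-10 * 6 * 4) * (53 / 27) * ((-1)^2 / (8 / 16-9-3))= 8480 / 207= 40.97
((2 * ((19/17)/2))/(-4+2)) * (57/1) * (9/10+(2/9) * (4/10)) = -31.50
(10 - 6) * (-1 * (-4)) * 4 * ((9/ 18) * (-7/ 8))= -28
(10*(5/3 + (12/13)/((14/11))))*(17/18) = 55505/2457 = 22.59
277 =277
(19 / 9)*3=19 / 3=6.33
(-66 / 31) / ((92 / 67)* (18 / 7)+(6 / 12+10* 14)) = -0.01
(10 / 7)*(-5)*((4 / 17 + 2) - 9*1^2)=5750 / 119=48.32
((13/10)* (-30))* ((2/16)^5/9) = -13/98304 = -0.00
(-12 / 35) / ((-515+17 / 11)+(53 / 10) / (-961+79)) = 33264 / 49815943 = 0.00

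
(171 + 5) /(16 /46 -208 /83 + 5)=61.93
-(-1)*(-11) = -11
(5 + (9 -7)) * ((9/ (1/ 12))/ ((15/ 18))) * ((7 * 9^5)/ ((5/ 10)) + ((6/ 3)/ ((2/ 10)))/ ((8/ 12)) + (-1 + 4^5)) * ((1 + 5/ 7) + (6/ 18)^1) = 7687900512/ 5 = 1537580102.40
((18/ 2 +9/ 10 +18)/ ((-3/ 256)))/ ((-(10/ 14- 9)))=-41664/ 145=-287.34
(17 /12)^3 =4913 /1728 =2.84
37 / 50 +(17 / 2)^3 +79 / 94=615.71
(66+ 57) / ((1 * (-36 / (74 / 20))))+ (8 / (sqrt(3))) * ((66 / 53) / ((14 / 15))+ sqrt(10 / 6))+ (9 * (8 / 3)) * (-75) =-217517 / 120+ 8 * sqrt(5) / 3+ 1320 * sqrt(3) / 371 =-1800.52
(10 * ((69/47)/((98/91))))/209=4485/68761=0.07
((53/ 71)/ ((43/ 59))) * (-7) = -21889/ 3053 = -7.17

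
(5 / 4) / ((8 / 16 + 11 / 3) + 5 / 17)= 51 / 182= 0.28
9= 9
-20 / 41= -0.49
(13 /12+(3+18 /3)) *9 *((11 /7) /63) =1331 /588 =2.26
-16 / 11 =-1.45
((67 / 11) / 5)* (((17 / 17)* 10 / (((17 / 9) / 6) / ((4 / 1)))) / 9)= 3216 / 187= 17.20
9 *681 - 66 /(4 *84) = 343213 /56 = 6128.80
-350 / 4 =-175 / 2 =-87.50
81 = 81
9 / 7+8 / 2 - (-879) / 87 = 3124 / 203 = 15.39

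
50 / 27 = 1.85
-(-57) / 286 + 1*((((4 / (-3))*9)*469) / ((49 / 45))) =-10347081 / 2002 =-5168.37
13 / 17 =0.76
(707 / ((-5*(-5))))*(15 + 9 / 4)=48783 / 100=487.83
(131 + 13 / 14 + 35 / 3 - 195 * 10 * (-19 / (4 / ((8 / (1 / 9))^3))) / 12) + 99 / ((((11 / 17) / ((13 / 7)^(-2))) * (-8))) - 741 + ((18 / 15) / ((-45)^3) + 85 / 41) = 16978074609062728327 / 58931145000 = 288100199.12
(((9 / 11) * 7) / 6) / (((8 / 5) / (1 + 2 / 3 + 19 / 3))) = 105 / 22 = 4.77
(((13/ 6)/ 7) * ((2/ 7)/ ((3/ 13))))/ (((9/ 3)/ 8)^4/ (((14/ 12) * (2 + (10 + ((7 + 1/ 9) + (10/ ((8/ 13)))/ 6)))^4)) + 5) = 1029417257828089/ 13431154363671303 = 0.08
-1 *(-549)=549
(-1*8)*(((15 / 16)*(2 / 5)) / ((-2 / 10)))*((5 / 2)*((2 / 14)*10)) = 375 / 7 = 53.57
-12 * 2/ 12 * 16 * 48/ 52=-384/ 13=-29.54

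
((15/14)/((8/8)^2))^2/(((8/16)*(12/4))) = 75/98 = 0.77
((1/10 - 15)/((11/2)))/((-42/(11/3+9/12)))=7897/27720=0.28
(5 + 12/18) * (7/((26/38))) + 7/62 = 140455/2418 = 58.09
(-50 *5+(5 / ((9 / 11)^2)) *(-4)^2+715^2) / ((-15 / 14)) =-115916234 / 243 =-477021.54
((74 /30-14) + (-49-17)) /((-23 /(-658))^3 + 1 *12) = -331327432856 /51280438665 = -6.46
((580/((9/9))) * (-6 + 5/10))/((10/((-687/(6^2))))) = 6087.58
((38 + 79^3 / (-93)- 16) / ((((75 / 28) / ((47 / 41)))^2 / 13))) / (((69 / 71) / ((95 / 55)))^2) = -20116588431798708304 / 506590149223125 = -39709.79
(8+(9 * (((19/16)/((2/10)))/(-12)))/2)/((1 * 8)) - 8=-7.28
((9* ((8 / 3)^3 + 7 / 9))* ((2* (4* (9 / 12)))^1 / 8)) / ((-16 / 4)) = -33.31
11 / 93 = 0.12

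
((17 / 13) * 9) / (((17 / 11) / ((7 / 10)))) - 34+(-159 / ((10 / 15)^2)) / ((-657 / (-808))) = -4447411 / 9490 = -468.64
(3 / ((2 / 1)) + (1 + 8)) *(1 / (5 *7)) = 3 / 10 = 0.30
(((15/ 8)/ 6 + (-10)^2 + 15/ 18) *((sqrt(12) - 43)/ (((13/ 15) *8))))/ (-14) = 1043825/ 23296 - 24275 *sqrt(3)/ 11648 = 41.20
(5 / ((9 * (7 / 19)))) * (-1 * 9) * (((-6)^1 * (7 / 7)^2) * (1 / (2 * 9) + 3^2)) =15485 / 21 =737.38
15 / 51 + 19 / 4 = 343 / 68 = 5.04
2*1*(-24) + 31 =-17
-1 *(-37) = 37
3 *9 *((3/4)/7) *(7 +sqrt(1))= 162/7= 23.14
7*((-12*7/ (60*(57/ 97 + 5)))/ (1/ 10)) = -4753/ 271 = -17.54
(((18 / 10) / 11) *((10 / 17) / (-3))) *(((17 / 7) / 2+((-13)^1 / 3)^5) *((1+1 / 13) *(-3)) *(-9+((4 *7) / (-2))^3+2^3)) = 3168322310 / 7293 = 434433.33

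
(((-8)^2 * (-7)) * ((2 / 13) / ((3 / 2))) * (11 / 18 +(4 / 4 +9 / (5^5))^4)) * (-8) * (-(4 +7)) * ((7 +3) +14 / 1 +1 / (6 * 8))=-15827260196291581546432 / 100421905517578125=-157607.65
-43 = -43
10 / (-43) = -10 / 43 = -0.23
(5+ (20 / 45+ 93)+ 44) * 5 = 6410 / 9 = 712.22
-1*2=-2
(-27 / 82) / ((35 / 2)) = -27 / 1435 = -0.02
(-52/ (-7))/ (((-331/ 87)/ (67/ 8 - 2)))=-57681/ 4634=-12.45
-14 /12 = -7 /6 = -1.17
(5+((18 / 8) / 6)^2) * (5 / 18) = 1645 / 1152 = 1.43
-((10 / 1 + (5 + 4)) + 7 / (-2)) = -31 / 2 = -15.50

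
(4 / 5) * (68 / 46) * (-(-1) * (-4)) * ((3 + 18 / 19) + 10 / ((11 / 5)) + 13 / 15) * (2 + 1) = -15962048 / 120175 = -132.82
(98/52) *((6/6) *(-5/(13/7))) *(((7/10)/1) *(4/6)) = -2401/1014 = -2.37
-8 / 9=-0.89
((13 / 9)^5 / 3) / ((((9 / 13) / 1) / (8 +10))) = 9653618 / 177147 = 54.49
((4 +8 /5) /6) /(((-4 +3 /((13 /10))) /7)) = -637 /165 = -3.86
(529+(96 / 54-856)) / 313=-2927 / 2817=-1.04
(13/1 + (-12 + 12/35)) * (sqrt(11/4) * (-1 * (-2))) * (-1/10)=-47 * sqrt(11)/350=-0.45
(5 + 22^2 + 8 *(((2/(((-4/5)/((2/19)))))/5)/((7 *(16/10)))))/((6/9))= 97548/133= 733.44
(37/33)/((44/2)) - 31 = -22469/726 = -30.95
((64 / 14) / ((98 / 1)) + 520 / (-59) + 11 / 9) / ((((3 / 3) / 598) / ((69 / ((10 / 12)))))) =-37799760596 / 101185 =-373570.79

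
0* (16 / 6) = 0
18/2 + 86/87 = 869/87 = 9.99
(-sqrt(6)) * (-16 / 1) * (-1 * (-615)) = 9840 * sqrt(6) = 24102.98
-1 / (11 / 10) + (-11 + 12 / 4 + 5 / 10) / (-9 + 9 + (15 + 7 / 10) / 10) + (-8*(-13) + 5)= 178423 / 1727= 103.31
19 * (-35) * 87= -57855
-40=-40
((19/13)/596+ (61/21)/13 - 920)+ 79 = -136800673/162708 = -840.77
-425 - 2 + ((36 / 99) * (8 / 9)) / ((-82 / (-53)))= -1732345 / 4059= -426.79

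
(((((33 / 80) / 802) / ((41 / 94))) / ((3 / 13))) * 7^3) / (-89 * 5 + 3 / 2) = -2305303 / 583326680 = -0.00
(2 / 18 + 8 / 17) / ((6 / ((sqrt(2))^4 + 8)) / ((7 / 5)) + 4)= 1246 / 9333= 0.13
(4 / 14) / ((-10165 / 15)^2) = 18 / 28931623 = 0.00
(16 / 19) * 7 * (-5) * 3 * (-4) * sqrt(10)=6720 * sqrt(10) / 19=1118.45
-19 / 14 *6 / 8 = -57 / 56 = -1.02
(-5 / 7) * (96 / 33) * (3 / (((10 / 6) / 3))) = -864 / 77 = -11.22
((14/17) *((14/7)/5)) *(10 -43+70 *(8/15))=364/255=1.43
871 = 871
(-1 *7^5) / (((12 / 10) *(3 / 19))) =-1596665 / 18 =-88703.61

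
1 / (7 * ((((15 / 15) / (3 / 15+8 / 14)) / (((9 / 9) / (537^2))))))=3 / 7850045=0.00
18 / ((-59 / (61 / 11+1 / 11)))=-1116 / 649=-1.72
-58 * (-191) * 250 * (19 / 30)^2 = 9997895 / 9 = 1110877.22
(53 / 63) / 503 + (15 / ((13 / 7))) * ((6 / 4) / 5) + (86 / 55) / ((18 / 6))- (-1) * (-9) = -6.05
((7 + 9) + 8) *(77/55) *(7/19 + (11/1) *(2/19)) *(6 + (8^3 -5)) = 131544/5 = 26308.80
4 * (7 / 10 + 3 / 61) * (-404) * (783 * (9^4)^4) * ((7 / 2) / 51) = -625052164677745978170396 / 5185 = -120550079976421596561.31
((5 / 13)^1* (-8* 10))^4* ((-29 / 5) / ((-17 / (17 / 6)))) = 74240000000 / 85683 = 866449.59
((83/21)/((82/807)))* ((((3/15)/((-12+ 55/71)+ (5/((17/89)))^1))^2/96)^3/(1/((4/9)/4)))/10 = 69035741352934529150023/24664586853145661424882638355824640000000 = 0.00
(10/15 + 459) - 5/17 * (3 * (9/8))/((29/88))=675392/1479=456.65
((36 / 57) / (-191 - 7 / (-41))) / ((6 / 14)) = -287 / 37164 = -0.01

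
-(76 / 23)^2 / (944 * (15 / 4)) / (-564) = 361 / 66011265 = 0.00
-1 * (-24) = 24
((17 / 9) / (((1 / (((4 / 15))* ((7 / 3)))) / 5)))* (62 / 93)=952 / 243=3.92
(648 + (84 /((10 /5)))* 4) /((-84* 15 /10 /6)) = -272 /7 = -38.86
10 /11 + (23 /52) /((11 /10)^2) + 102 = 162451 /1573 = 103.27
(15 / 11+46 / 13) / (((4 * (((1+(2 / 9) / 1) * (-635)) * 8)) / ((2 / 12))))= -2103 / 63926720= -0.00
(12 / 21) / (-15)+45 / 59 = 4489 / 6195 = 0.72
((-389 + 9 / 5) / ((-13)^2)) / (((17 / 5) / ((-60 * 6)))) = 696960 / 2873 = 242.59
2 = 2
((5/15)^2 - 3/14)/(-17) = 13/2142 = 0.01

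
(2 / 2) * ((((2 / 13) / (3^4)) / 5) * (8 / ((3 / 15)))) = 16 / 1053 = 0.02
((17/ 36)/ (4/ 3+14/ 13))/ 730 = 221/ 823440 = 0.00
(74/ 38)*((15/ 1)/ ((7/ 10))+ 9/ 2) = 13431/ 266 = 50.49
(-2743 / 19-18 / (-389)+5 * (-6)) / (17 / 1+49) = -1288415 / 487806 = -2.64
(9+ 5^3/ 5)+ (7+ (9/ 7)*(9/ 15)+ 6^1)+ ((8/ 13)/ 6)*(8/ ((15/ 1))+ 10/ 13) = 2550224/ 53235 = 47.91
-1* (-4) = 4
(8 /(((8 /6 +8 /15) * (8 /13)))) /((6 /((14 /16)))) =65 /64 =1.02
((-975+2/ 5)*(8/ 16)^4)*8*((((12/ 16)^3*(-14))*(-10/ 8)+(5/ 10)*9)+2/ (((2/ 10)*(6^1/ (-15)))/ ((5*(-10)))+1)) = -2709743729/ 400640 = -6763.54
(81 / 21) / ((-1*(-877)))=27 / 6139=0.00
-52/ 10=-26/ 5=-5.20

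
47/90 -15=-1303/90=-14.48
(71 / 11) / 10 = 71 / 110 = 0.65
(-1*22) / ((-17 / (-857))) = -18854 / 17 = -1109.06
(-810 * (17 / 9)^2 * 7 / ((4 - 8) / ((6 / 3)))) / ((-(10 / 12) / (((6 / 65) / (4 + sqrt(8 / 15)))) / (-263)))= 28730646 / 377 - 4788441 * sqrt(30) / 1885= 62294.89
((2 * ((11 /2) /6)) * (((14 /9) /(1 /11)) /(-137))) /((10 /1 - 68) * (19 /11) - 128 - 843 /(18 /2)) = 9317 /13095693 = 0.00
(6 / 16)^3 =27 / 512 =0.05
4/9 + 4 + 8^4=36904/9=4100.44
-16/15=-1.07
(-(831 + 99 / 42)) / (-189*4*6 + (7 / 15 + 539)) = 175005 / 839272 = 0.21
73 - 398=-325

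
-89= -89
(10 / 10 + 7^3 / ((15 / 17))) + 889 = 19181 / 15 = 1278.73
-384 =-384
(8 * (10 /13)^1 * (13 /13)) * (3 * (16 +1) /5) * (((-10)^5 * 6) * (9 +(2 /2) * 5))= -6854400000 /13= -527261538.46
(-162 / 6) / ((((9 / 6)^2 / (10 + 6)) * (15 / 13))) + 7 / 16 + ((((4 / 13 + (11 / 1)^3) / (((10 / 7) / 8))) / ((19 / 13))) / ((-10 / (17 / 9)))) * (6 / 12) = -4922707 / 7600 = -647.72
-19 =-19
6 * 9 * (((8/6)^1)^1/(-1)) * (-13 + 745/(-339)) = 123648/113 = 1094.23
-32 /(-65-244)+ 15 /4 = 4763 /1236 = 3.85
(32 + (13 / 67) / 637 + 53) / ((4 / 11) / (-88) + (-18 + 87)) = 67531552 / 54816251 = 1.23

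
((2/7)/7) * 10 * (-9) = -180/49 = -3.67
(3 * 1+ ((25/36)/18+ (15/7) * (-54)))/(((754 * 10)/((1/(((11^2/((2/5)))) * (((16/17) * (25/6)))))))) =-8688649/689729040000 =-0.00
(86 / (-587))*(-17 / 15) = 1462 / 8805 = 0.17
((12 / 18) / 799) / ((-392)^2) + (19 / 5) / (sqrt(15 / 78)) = 1 / 184166304 + 19 * sqrt(130) / 25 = 8.67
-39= -39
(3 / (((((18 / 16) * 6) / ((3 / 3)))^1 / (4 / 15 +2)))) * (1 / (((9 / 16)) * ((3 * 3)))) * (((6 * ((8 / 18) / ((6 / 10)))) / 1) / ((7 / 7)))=17408 / 19683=0.88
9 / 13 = 0.69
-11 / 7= -1.57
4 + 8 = 12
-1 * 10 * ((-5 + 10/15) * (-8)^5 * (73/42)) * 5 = -777420800/63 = -12340012.70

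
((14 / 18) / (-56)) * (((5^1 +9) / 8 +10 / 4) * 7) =-119 / 288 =-0.41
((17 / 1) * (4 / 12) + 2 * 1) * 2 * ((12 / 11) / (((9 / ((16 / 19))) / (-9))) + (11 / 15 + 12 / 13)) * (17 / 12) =11756197 / 733590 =16.03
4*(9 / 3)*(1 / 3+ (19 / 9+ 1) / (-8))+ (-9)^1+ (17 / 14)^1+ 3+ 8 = 107 / 42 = 2.55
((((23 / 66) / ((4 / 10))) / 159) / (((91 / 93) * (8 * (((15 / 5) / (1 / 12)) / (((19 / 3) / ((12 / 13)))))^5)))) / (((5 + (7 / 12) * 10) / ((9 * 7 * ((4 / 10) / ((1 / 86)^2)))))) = 7171739441416511 / 2368378189507461120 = 0.00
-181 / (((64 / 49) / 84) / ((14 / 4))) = -1303743 / 32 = -40741.97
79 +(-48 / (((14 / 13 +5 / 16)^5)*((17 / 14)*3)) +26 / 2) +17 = 3648427017487965 / 34271896307633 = 106.46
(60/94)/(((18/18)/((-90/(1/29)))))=-78300/47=-1665.96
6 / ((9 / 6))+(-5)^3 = -121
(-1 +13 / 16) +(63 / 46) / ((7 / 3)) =147 / 368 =0.40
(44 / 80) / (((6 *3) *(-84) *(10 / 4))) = -11 / 75600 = -0.00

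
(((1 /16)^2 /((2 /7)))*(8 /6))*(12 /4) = 7 /128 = 0.05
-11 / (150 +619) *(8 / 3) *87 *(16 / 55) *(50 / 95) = -7424 / 14611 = -0.51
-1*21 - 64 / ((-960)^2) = -302401 / 14400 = -21.00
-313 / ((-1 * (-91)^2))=313 / 8281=0.04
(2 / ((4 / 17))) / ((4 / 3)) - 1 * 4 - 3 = -5 / 8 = -0.62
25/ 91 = 0.27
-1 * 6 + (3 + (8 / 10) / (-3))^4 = 2522011 / 50625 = 49.82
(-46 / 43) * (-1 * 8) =368 / 43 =8.56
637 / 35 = 91 / 5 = 18.20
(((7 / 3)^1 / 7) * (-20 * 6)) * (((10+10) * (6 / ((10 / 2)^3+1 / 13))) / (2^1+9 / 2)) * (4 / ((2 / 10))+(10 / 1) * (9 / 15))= -41600 / 271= -153.51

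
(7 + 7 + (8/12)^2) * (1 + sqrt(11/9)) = 130/9 + 130 * sqrt(11)/27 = 30.41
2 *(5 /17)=10 /17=0.59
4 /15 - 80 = -79.73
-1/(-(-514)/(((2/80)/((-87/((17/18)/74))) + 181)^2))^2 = -495505112058405634892987639110161601/121971991019065227678237327360000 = -4062.45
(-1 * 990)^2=980100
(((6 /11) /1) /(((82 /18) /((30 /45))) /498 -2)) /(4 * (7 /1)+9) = -17928 /2415545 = -0.01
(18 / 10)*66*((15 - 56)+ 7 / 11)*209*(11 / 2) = -27560412 / 5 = -5512082.40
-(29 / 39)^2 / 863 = -0.00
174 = 174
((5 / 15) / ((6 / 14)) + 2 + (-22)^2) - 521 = -308 / 9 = -34.22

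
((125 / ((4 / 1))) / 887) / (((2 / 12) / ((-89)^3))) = -264363375 / 1774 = -149021.07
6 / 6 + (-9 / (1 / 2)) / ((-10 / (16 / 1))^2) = -1127 / 25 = -45.08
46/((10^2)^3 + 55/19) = 874/19000055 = 0.00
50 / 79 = 0.63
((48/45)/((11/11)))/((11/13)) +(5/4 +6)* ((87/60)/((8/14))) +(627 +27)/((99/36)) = 2718943/10560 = 257.48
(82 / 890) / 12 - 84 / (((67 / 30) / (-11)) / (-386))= -57137570053 / 357780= -159700.29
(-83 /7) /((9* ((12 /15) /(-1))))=415 /252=1.65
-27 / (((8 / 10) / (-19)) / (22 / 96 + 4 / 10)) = 403.45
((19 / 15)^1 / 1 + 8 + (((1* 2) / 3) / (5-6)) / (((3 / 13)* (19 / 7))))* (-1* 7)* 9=-49091 / 95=-516.75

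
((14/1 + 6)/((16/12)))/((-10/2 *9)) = -1/3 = -0.33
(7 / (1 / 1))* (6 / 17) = 2.47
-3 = -3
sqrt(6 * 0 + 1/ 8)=sqrt(2)/ 4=0.35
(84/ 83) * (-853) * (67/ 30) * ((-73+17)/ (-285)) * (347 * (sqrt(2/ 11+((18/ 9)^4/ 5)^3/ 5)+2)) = -202121598224 * sqrt(3014)/ 32525625 - 31095630496/ 118275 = -604070.04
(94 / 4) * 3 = 141 / 2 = 70.50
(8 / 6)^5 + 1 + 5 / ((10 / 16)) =3211 / 243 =13.21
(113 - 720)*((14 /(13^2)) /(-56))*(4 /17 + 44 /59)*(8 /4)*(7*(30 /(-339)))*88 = -1839647040 /19154291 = -96.04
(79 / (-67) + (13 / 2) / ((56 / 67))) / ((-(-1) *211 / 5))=247545 / 1583344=0.16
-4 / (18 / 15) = -10 / 3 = -3.33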